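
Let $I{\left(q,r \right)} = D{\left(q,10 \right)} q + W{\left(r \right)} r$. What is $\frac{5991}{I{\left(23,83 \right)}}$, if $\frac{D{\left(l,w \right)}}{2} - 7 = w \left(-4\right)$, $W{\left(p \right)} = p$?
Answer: $\frac{5991}{5371} \approx 1.1154$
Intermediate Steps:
$D{\left(l,w \right)} = 14 - 8 w$ ($D{\left(l,w \right)} = 14 + 2 w \left(-4\right) = 14 + 2 \left(- 4 w\right) = 14 - 8 w$)
$I{\left(q,r \right)} = r^{2} - 66 q$ ($I{\left(q,r \right)} = \left(14 - 80\right) q + r r = \left(14 - 80\right) q + r^{2} = - 66 q + r^{2} = r^{2} - 66 q$)
$\frac{5991}{I{\left(23,83 \right)}} = \frac{5991}{83^{2} - 1518} = \frac{5991}{6889 - 1518} = \frac{5991}{5371}$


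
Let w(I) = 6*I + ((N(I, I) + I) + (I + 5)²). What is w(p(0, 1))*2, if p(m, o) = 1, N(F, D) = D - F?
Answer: 86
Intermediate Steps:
w(I) = (5 + I)² + 7*I (w(I) = 6*I + (((I - I) + I) + (I + 5)²) = 6*I + ((0 + I) + (5 + I)²) = 6*I + (I + (5 + I)²) = (5 + I)² + 7*I)
w(p(0, 1))*2 = ((5 + 1)² + 7*1)*2 = (6² + 7)*2 = (36 + 7)*2 = 43*2 = 86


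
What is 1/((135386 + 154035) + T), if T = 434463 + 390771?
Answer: 1/1114655 ≈ 8.9714e-7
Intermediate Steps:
T = 825234
1/((135386 + 154035) + T) = 1/((135386 + 154035) + 825234) = 1/(289421 + 825234) = 1/1114655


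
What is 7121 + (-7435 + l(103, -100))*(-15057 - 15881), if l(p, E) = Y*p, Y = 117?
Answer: -142802687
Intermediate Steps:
l(p, E) = 117*p
7121 + (-7435 + l(103, -100))*(-15057 - 15881) = 7121 + (-7435 + 117*103)*(-15057 - 15881) = 7121 + (-7435 + 12051)*(-30938) = 7121 + 4616*(-30938) = 7121 - 142809808 = -142802687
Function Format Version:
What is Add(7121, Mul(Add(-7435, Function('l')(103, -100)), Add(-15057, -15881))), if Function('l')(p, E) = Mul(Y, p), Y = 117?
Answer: -142802687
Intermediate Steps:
Function('l')(p, E) = Mul(117, p)
Add(7121, Mul(Add(-7435, Function('l')(103, -100)), Add(-15057, -15881))) = Add(7121, Mul(Add(-7435, Mul(117, 103)), Add(-15057, -15881))) = Add(7121, Mul(Add(-7435, 12051), -30938)) = Add(7121, Mul(4616, -30938)) = Add(7121, -142809808) = -142802687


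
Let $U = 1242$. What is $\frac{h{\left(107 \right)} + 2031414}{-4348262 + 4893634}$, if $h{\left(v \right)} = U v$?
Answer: $\frac{541077}{136343} \approx 3.9685$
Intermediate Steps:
$h{\left(v \right)} = 1242 v$
$\frac{h{\left(107 \right)} + 2031414}{-4348262 + 4893634} = \frac{1242 \cdot 107 + 2031414}{-4348262 + 4893634} = \frac{132894 + 2031414}{545372} = 2164308 \cdot \frac{1}{545372} = \frac{541077}{136343}$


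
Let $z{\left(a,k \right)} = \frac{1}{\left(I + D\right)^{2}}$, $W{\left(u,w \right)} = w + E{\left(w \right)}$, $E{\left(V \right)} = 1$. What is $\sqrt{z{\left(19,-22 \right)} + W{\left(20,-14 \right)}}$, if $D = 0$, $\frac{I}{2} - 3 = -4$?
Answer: $\frac{i \sqrt{51}}{2} \approx 3.5707 i$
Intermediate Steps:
$I = -2$ ($I = 6 + 2 \left(-4\right) = 6 - 8 = -2$)
$W{\left(u,w \right)} = 1 + w$ ($W{\left(u,w \right)} = w + 1 = 1 + w$)
$z{\left(a,k \right)} = \frac{1}{4}$ ($z{\left(a,k \right)} = \frac{1}{\left(-2 + 0\right)^{2}} = \frac{1}{\left(-2\right)^{2}} = \frac{1}{4}$)
$\sqrt{z{\left(19,-22 \right)} + W{\left(20,-14 \right)}} = \sqrt{\frac{1}{4} + \left(1 - 14\right)} = \sqrt{\frac{1}{4} - 13} = \sqrt{- \frac{51}{4}} = \frac{i \sqrt{51}}{2}$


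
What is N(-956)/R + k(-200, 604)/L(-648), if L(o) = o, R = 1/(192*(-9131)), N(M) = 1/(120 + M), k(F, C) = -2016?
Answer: 3950444/1881 ≈ 2100.2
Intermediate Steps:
R = -1/1753152 (R = 1/(-1753152) = -1/1753152 ≈ -5.7040e-7)
N(-956)/R + k(-200, 604)/L(-648) = 1/((120 - 956)*(-1/1753152)) - 2016/(-648) = -1753152/(-836) - 2016*(-1/648) = -1/836*(-1753152) + 28/9 = 438288/209 + 28/9 = 3950444/1881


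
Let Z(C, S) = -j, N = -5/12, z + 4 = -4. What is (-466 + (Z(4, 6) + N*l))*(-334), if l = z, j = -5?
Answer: 458582/3 ≈ 1.5286e+5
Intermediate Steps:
z = -8 (z = -4 - 4 = -8)
N = -5/12 (N = -5*1/12 = -5/12 ≈ -0.41667)
l = -8
Z(C, S) = 5 (Z(C, S) = -1*(-5) = 5)
(-466 + (Z(4, 6) + N*l))*(-334) = (-466 + (5 - 5/12*(-8)))*(-334) = (-466 + (5 + 10/3))*(-334) = (-466 + 25/3)*(-334) = -1373/3*(-334) = 458582/3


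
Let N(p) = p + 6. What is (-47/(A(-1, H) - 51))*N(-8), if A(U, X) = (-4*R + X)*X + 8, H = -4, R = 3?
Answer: 94/21 ≈ 4.4762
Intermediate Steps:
N(p) = 6 + p
A(U, X) = 8 + X*(-12 + X) (A(U, X) = (-4*3 + X)*X + 8 = (-12 + X)*X + 8 = X*(-12 + X) + 8 = 8 + X*(-12 + X))
(-47/(A(-1, H) - 51))*N(-8) = (-47/((8 + (-4)² - 12*(-4)) - 51))*(6 - 8) = (-47/((8 + 16 + 48) - 51))*(-2) = (-47/(72 - 51))*(-2) = (-47/21)*(-2) = ((1/21)*(-47))*(-2) = -47/21*(-2) = 94/21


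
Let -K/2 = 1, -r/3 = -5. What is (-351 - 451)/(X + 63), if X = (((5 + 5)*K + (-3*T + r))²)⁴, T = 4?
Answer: -1/8697952 ≈ -1.1497e-7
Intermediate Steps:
r = 15 (r = -3*(-5) = 15)
K = -2 (K = -2*1 = -2)
X = 6975757441 (X = (((5 + 5)*(-2) + (-3*4 + 15))²)⁴ = ((10*(-2) + (-12 + 15))²)⁴ = ((-20 + 3)²)⁴ = ((-17)²)⁴ = 289⁴ = 6975757441)
(-351 - 451)/(X + 63) = (-351 - 451)/(6975757441 + 63) = -802/6975757504 = -802*1/6975757504 = -1/8697952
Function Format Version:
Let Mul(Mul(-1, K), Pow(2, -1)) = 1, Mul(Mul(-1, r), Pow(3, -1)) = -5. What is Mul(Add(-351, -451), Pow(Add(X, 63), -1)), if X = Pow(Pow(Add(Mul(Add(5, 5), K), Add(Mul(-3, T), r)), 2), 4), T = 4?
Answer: Rational(-1, 8697952) ≈ -1.1497e-7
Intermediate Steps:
r = 15 (r = Mul(-3, -5) = 15)
K = -2 (K = Mul(-2, 1) = -2)
X = 6975757441 (X = Pow(Pow(Add(Mul(Add(5, 5), -2), Add(Mul(-3, 4), 15)), 2), 4) = Pow(Pow(Add(Mul(10, -2), Add(-12, 15)), 2), 4) = Pow(Pow(Add(-20, 3), 2), 4) = Pow(Pow(-17, 2), 4) = Pow(289, 4) = 6975757441)
Mul(Add(-351, -451), Pow(Add(X, 63), -1)) = Mul(Add(-351, -451), Pow(Add(6975757441, 63), -1)) = Mul(-802, Pow(6975757504, -1)) = Mul(-802, Rational(1, 6975757504)) = Rational(-1, 8697952)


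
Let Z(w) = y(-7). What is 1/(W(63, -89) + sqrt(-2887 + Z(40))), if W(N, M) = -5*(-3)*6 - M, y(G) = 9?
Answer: 179/34919 - I*sqrt(2878)/34919 ≈ 0.0051261 - 0.0015363*I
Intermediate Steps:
Z(w) = 9
W(N, M) = 90 - M (W(N, M) = 15*6 - M = 90 - M)
1/(W(63, -89) + sqrt(-2887 + Z(40))) = 1/((90 - 1*(-89)) + sqrt(-2887 + 9)) = 1/((90 + 89) + sqrt(-2878)) = 1/(179 + I*sqrt(2878))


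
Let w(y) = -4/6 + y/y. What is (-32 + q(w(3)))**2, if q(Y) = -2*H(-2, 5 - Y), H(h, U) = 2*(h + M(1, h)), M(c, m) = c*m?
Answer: 256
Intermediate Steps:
H(h, U) = 4*h (H(h, U) = 2*(h + 1*h) = 2*(h + h) = 2*(2*h) = 4*h)
w(y) = 1/3 (w(y) = -4*1/6 + 1 = -2/3 + 1 = 1/3)
q(Y) = 16 (q(Y) = -8*(-2) = -2*(-8) = 16)
(-32 + q(w(3)))**2 = (-32 + 16)**2 = (-16)**2 = 256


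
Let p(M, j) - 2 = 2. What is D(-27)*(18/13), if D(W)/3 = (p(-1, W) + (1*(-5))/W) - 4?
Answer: 10/13 ≈ 0.76923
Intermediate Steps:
p(M, j) = 4 (p(M, j) = 2 + 2 = 4)
D(W) = -15/W (D(W) = 3*((4 + (1*(-5))/W) - 4) = 3*((4 - 5/W) - 4) = 3*(-5/W) = -15/W)
D(-27)*(18/13) = (-15/(-27))*(18/13) = (-15*(-1/27))*(18*(1/13)) = (5/9)*(18/13) = 10/13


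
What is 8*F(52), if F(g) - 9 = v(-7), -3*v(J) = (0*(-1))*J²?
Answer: 72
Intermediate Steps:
v(J) = 0 (v(J) = -0*(-1)*J²/3 = -0*J² = -⅓*0 = 0)
F(g) = 9 (F(g) = 9 + 0 = 9)
8*F(52) = 8*9 = 72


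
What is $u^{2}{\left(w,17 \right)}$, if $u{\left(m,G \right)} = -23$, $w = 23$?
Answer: $529$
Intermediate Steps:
$u^{2}{\left(w,17 \right)} = \left(-23\right)^{2} = 529$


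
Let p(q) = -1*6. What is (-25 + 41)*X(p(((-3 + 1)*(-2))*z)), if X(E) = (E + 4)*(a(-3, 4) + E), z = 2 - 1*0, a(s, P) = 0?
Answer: 192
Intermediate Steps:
z = 2 (z = 2 + 0 = 2)
p(q) = -6
X(E) = E*(4 + E) (X(E) = (E + 4)*(0 + E) = (4 + E)*E = E*(4 + E))
(-25 + 41)*X(p(((-3 + 1)*(-2))*z)) = (-25 + 41)*(-6*(4 - 6)) = 16*(-6*(-2)) = 16*12 = 192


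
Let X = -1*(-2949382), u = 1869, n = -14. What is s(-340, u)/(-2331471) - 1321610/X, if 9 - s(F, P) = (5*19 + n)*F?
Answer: -527091318838/1146066433487 ≈ -0.45991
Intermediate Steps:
X = 2949382
s(F, P) = 9 - 81*F (s(F, P) = 9 - (5*19 - 14)*F = 9 - (95 - 14)*F = 9 - 81*F)
s(-340, u)/(-2331471) - 1321610/X = (9 - 81*(-340))/(-2331471) - 1321610/2949382 = (9 + 27540)*(-1/2331471) - 1321610*1/2949382 = 27549*(-1/2331471) - 660805/1474691 = -9183/777157 - 660805/1474691 = -527091318838/1146066433487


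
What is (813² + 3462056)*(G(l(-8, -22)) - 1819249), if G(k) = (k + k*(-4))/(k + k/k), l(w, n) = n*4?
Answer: -217523826964725/29 ≈ -7.5008e+12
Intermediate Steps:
l(w, n) = 4*n
G(k) = -3*k/(1 + k) (G(k) = (k - 4*k)/(k + 1) = (-3*k)/(1 + k) = -3*k/(1 + k))
(813² + 3462056)*(G(l(-8, -22)) - 1819249) = (813² + 3462056)*(-3*4*(-22)/(1 + 4*(-22)) - 1819249) = (660969 + 3462056)*(-3*(-88)/(1 - 88) - 1819249) = 4123025*(-3*(-88)/(-87) - 1819249) = 4123025*(-3*(-88)*(-1/87) - 1819249) = 4123025*(-88/29 - 1819249) = 4123025*(-52758309/29) = -217523826964725/29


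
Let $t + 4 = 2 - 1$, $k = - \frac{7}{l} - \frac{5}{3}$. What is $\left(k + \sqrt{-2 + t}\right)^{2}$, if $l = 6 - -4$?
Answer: $\frac{541}{900} - \frac{71 i \sqrt{5}}{15} \approx 0.60111 - 10.584 i$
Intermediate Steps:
$l = 10$ ($l = 6 + 4 = 10$)
$k = - \frac{71}{30}$ ($k = - \frac{7}{10} - \frac{5}{3} = - \frac{71}{30} \approx -2.3667$)
$t = -3$ ($t = -4 + \left(2 - 1\right) = -4 + 1 = -3$)
$\left(k + \sqrt{-2 + t}\right)^{2} = \left(- \frac{71}{30} + \sqrt{-2 - 3}\right)^{2} = \left(- \frac{71}{30} + \sqrt{-5}\right)^{2} = \left(- \frac{71}{30} + i \sqrt{5}\right)^{2}$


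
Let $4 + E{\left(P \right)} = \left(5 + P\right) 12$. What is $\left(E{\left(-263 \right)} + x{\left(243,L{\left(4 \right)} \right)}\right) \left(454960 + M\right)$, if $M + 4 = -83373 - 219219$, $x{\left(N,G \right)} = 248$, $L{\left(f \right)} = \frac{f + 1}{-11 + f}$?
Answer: $-434542128$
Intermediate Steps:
$L{\left(f \right)} = \frac{1 + f}{-11 + f}$
$E{\left(P \right)} = 56 + 12 P$ ($E{\left(P \right)} = -4 + \left(5 + P\right) 12 = -4 + \left(60 + 12 P\right) = 56 + 12 P$)
$M = -302596$ ($M = -4 - 302592 = -302596$)
$\left(E{\left(-263 \right)} + x{\left(243,L{\left(4 \right)} \right)}\right) \left(454960 + M\right) = \left(\left(56 + 12 \left(-263\right)\right) + 248\right) \left(454960 - 302596\right) = \left(\left(56 - 3156\right) + 248\right) 152364 = \left(-3100 + 248\right) 152364 = \left(-2852\right) 152364 = -434542128$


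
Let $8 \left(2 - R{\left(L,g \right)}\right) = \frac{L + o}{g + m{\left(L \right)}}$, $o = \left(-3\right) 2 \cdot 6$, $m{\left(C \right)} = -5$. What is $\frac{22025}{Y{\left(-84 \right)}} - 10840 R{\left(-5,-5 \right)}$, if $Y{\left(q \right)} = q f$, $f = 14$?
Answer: $- \frac{18984437}{1176} \approx -16143.0$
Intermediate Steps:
$Y{\left(q \right)} = 14 q$ ($Y{\left(q \right)} = q 14 = 14 q$)
$o = -36$ ($o = \left(-6\right) 6 = -36$)
$R{\left(L,g \right)} = 2 - \frac{-36 + L}{8 \left(-5 + g\right)}$ ($R{\left(L,g \right)} = 2 - \frac{\left(L - 36\right) \frac{1}{g - 5}}{8} = 2 - \frac{\left(-36 + L\right) \frac{1}{-5 + g}}{8} = 2 - \frac{\frac{1}{-5 + g} \left(-36 + L\right)}{8} = 2 - \frac{-36 + L}{8 \left(-5 + g\right)}$)
$\frac{22025}{Y{\left(-84 \right)}} - 10840 R{\left(-5,-5 \right)} = \frac{22025}{14 \left(-84\right)} - 10840 \frac{-44 - -5 + 16 \left(-5\right)}{8 \left(-5 - 5\right)} = \frac{22025}{-1176} - 10840 \frac{-44 + 5 - 80}{8 \left(-10\right)} = 22025 \left(- \frac{1}{1176}\right) - 10840 \cdot \frac{1}{8} \left(- \frac{1}{10}\right) \left(-119\right) = - \frac{22025}{1176} - \frac{32249}{2} = - \frac{18984437}{1176}$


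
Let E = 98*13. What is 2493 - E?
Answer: 1219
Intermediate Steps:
E = 1274
2493 - E = 2493 - 1*1274 = 2493 - 1274 = 1219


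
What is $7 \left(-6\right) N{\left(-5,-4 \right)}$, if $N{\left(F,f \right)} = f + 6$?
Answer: $-84$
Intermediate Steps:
$N{\left(F,f \right)} = 6 + f$
$7 \left(-6\right) N{\left(-5,-4 \right)} = 7 \left(-6\right) \left(6 - 4\right) = \left(-42\right) 2 = -84$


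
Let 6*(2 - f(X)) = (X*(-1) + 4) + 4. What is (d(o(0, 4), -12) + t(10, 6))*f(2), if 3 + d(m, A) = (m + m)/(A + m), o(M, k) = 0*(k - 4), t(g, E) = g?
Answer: 7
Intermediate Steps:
o(M, k) = 0 (o(M, k) = 0*(-4 + k) = 0)
d(m, A) = -3 + 2*m/(A + m) (d(m, A) = -3 + (m + m)/(A + m) = -3 + (2*m)/(A + m) = -3 + 2*m/(A + m))
f(X) = 2/3 + X/6 (f(X) = 2 - ((X*(-1) + 4) + 4)/6 = 2 - ((-X + 4) + 4)/6 = 2 - ((4 - X) + 4)/6 = 2 - (8 - X)/6 = 2 + (-4/3 + X/6) = 2/3 + X/6)
(d(o(0, 4), -12) + t(10, 6))*f(2) = ((-1*0 - 3*(-12))/(-12 + 0) + 10)*(2/3 + (1/6)*2) = ((0 + 36)/(-12) + 10)*(2/3 + 1/3) = (-1/12*36 + 10)*1 = (-3 + 10)*1 = 7*1 = 7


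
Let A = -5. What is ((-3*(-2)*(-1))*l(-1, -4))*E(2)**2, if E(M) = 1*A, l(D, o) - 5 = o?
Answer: -150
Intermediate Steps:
l(D, o) = 5 + o
E(M) = -5 (E(M) = 1*(-5) = -5)
((-3*(-2)*(-1))*l(-1, -4))*E(2)**2 = ((-3*(-2)*(-1))*(5 - 4))*(-5)**2 = ((6*(-1))*1)*25 = -6*1*25 = -6*25 = -150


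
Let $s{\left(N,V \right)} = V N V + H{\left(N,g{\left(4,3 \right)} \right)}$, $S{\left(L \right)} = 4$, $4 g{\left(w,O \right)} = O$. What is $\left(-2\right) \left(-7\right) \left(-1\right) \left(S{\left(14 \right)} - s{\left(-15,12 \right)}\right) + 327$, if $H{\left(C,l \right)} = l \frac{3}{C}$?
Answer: $- \frac{299711}{10} \approx -29971.0$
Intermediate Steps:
$g{\left(w,O \right)} = \frac{O}{4}$
$H{\left(C,l \right)} = \frac{3 l}{C}$
$s{\left(N,V \right)} = \frac{9}{4 N} + N V^{2}$ ($s{\left(N,V \right)} = V N V + \frac{3 \cdot \frac{1}{4} \cdot 3}{N} = N V V + 3 \cdot \frac{3}{4} \frac{1}{N} = N V^{2} + \frac{9}{4 N} = \frac{9}{4 N} + N V^{2}$)
$\left(-2\right) \left(-7\right) \left(-1\right) \left(S{\left(14 \right)} - s{\left(-15,12 \right)}\right) + 327 = \left(-2\right) \left(-7\right) \left(-1\right) \left(4 - \left(\frac{9}{4 \left(-15\right)} - 15 \cdot 12^{2}\right)\right) + 327 = 14 \left(-1\right) \left(4 - \left(\frac{9}{4} \left(- \frac{1}{15}\right) - 2160\right)\right) + 327 = - 14 \left(4 - \left(- \frac{3}{20} - 2160\right)\right) + 327 = - 14 \left(4 - - \frac{43203}{20}\right) + 327 = - 14 \left(4 + \frac{43203}{20}\right) + 327 = \left(-14\right) \frac{43283}{20} + 327 = - \frac{302981}{10} + 327 = - \frac{299711}{10}$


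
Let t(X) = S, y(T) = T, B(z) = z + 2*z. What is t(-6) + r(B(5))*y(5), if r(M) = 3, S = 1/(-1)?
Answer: 14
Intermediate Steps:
S = -1
B(z) = 3*z
t(X) = -1
t(-6) + r(B(5))*y(5) = -1 + 3*5 = -1 + 15 = 14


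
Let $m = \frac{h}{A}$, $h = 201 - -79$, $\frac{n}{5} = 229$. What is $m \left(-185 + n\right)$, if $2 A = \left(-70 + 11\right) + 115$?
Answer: $9600$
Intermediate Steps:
$n = 1145$ ($n = 5 \cdot 229 = 1145$)
$A = 28$ ($A = \frac{\left(-70 + 11\right) + 115}{2} = \frac{-59 + 115}{2} = \frac{1}{2} \cdot 56 = 28$)
$h = 280$ ($h = 201 + 79 = 280$)
$m = 10$ ($m = \frac{280}{28} = 280 \cdot \frac{1}{28} = 10$)
$m \left(-185 + n\right) = 10 \left(-185 + 1145\right) = 10 \cdot 960 = 9600$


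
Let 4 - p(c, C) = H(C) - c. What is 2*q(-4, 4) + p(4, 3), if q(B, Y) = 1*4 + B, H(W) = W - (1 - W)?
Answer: 3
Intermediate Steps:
H(W) = -1 + 2*W (H(W) = W + (-1 + W) = -1 + 2*W)
p(c, C) = 5 + c - 2*C (p(c, C) = 4 - ((-1 + 2*C) - c) = 4 - (-1 - c + 2*C) = 4 + (1 + c - 2*C) = 5 + c - 2*C)
q(B, Y) = 4 + B
2*q(-4, 4) + p(4, 3) = 2*(4 - 4) + (5 + 4 - 2*3) = 2*0 + (5 + 4 - 6) = 0 + 3 = 3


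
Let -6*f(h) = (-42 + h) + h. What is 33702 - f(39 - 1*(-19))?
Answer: 101143/3 ≈ 33714.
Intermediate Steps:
f(h) = 7 - h/3 (f(h) = -((-42 + h) + h)/6 = -(-42 + 2*h)/6 = 7 - h/3)
33702 - f(39 - 1*(-19)) = 33702 - (7 - (39 - 1*(-19))/3) = 33702 - (7 - (39 + 19)/3) = 33702 - (7 - ⅓*58) = 33702 - (7 - 58/3) = 33702 - 1*(-37/3) = 33702 + 37/3 = 101143/3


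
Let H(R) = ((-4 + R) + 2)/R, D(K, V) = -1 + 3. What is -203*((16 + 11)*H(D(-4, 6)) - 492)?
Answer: 99876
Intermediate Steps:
D(K, V) = 2
H(R) = (-2 + R)/R
-203*((16 + 11)*H(D(-4, 6)) - 492) = -203*((16 + 11)*((-2 + 2)/2) - 492) = -203*(27*((½)*0) - 492) = -203*(27*0 - 492) = -203*(0 - 492) = -203*(-492) = 99876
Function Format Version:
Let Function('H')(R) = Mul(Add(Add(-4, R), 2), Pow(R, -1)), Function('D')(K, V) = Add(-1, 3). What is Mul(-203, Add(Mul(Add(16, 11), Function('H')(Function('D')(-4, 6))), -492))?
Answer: 99876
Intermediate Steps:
Function('D')(K, V) = 2
Function('H')(R) = Mul(Pow(R, -1), Add(-2, R)) (Function('H')(R) = Mul(Add(-2, R), Pow(R, -1)) = Mul(Pow(R, -1), Add(-2, R)))
Mul(-203, Add(Mul(Add(16, 11), Function('H')(Function('D')(-4, 6))), -492)) = Mul(-203, Add(Mul(Add(16, 11), Mul(Pow(2, -1), Add(-2, 2))), -492)) = Mul(-203, Add(Mul(27, Mul(Rational(1, 2), 0)), -492)) = Mul(-203, Add(Mul(27, 0), -492)) = Mul(-203, Add(0, -492)) = Mul(-203, -492) = 99876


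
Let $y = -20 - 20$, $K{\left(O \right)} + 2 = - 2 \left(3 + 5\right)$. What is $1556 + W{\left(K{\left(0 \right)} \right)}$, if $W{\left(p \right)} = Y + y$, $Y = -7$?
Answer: $1509$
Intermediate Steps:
$K{\left(O \right)} = -18$ ($K{\left(O \right)} = -2 - 2 \left(3 + 5\right) = -2 - 16 = -18$)
$y = -40$ ($y = -20 - 20 = -40$)
$W{\left(p \right)} = -47$ ($W{\left(p \right)} = -7 - 40 = -47$)
$1556 + W{\left(K{\left(0 \right)} \right)} = 1556 - 47 = 1509$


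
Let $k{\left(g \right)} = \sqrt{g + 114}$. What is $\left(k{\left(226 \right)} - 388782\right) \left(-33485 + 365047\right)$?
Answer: $-128905337484 + 663124 \sqrt{85} \approx -1.289 \cdot 10^{11}$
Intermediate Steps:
$k{\left(g \right)} = \sqrt{114 + g}$
$\left(k{\left(226 \right)} - 388782\right) \left(-33485 + 365047\right) = \left(\sqrt{114 + 226} - 388782\right) \left(-33485 + 365047\right) = \left(\sqrt{340} - 388782\right) 331562 = \left(2 \sqrt{85} - 388782\right) 331562 = \left(-388782 + 2 \sqrt{85}\right) 331562 = -128905337484 + 663124 \sqrt{85}$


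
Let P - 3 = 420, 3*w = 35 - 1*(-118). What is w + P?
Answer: 474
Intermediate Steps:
w = 51 (w = (35 - 1*(-118))/3 = (35 + 118)/3 = (⅓)*153 = 51)
P = 423 (P = 3 + 420 = 423)
w + P = 51 + 423 = 474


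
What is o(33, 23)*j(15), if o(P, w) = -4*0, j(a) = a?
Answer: 0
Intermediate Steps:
o(P, w) = 0
o(33, 23)*j(15) = 0*15 = 0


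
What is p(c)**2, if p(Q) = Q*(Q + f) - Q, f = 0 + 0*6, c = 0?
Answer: 0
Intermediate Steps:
f = 0 (f = 0 + 0 = 0)
p(Q) = Q**2 - Q (p(Q) = Q*(Q + 0) - Q = Q*Q - Q = Q**2 - Q)
p(c)**2 = (0*(-1 + 0))**2 = (0*(-1))**2 = 0**2 = 0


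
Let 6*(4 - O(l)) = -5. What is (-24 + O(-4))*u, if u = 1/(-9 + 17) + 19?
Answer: -5865/16 ≈ -366.56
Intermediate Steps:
O(l) = 29/6 (O(l) = 4 - ⅙*(-5) = 4 + ⅚ = 29/6)
u = 153/8 (u = 1/8 + 19 = ⅛ + 19 = 153/8 ≈ 19.125)
(-24 + O(-4))*u = (-24 + 29/6)*(153/8) = -115/6*153/8 = -5865/16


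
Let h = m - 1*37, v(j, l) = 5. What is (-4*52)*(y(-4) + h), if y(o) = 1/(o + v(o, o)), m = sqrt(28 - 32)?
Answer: 7488 - 416*I ≈ 7488.0 - 416.0*I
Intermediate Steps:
m = 2*I (m = sqrt(-4) = 2*I ≈ 2.0*I)
y(o) = 1/(5 + o) (y(o) = 1/(o + 5) = 1/(5 + o))
h = -37 + 2*I (h = 2*I - 1*37 = 2*I - 37 = -37 + 2*I ≈ -37.0 + 2.0*I)
(-4*52)*(y(-4) + h) = (-4*52)*(1/(5 - 4) + (-37 + 2*I)) = -208*(1/1 + (-37 + 2*I)) = -208*(1 + (-37 + 2*I)) = -208*(-36 + 2*I) = 7488 - 416*I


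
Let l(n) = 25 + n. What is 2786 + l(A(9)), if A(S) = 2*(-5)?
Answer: 2801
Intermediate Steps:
A(S) = -10
2786 + l(A(9)) = 2786 + (25 - 10) = 2786 + 15 = 2801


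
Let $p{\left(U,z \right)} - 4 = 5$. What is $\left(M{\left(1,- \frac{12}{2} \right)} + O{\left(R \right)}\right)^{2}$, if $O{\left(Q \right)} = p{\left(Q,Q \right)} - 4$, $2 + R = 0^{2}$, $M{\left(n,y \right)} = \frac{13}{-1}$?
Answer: $64$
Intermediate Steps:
$p{\left(U,z \right)} = 9$ ($p{\left(U,z \right)} = 4 + 5 = 9$)
$M{\left(n,y \right)} = -13$ ($M{\left(n,y \right)} = 13 \left(-1\right) = -13$)
$R = -2$ ($R = -2 + 0^{2} = -2 + 0 = -2$)
$O{\left(Q \right)} = 5$ ($O{\left(Q \right)} = 9 - 4 = 5$)
$\left(M{\left(1,- \frac{12}{2} \right)} + O{\left(R \right)}\right)^{2} = \left(-13 + 5\right)^{2} = \left(-8\right)^{2} = 64$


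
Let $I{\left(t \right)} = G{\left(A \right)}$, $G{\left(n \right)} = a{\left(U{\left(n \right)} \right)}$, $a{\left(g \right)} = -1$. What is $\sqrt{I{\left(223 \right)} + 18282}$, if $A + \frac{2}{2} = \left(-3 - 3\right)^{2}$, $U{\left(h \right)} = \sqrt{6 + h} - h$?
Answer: $\sqrt{18281} \approx 135.21$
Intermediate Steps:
$A = 35$ ($A = -1 + \left(-3 - 3\right)^{2} = -1 + \left(-6\right)^{2} = -1 + 36 = 35$)
$G{\left(n \right)} = -1$
$I{\left(t \right)} = -1$
$\sqrt{I{\left(223 \right)} + 18282} = \sqrt{-1 + 18282} = \sqrt{18281}$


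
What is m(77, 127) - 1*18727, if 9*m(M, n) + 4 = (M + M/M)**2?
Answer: -162463/9 ≈ -18051.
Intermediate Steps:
m(M, n) = -4/9 + (1 + M)**2/9 (m(M, n) = -4/9 + (M + M/M)**2/9 = -4/9 + (M + 1)**2/9 = -4/9 + (1 + M)**2/9)
m(77, 127) - 1*18727 = (-4/9 + (1 + 77)**2/9) - 1*18727 = (-4/9 + (1/9)*78**2) - 18727 = (-4/9 + (1/9)*6084) - 18727 = (-4/9 + 676) - 18727 = 6080/9 - 18727 = -162463/9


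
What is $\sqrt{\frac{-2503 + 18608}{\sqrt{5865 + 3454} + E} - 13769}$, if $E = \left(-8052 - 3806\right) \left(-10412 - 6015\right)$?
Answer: $\frac{\sqrt{-2682082302349 - 13769 \sqrt{9319}}}{\sqrt{194791366 + \sqrt{9319}}} \approx 117.34 i$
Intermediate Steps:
$E = 194791366$ ($E = \left(-11858\right) \left(-16427\right) = 194791366$)
$\sqrt{\frac{-2503 + 18608}{\sqrt{5865 + 3454} + E} - 13769} = \sqrt{\frac{-2503 + 18608}{\sqrt{5865 + 3454} + 194791366} - 13769} = \sqrt{\frac{16105}{\sqrt{9319} + 194791366} - 13769} = \sqrt{\frac{16105}{194791366 + \sqrt{9319}} - 13769} = \sqrt{-13769 + \frac{16105}{194791366 + \sqrt{9319}}}$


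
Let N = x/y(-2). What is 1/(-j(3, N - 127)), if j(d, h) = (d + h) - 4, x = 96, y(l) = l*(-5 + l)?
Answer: 7/848 ≈ 0.0082547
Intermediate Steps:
N = 48/7 (N = 96/((-2*(-5 - 2))) = 96/((-2*(-7))) = 96/14 = 96*(1/14) = 48/7 ≈ 6.8571)
j(d, h) = -4 + d + h
1/(-j(3, N - 127)) = 1/(-(-4 + 3 + (48/7 - 127))) = 1/(-(-4 + 3 - 841/7)) = 1/(-1*(-848/7)) = 1/(848/7) = 7/848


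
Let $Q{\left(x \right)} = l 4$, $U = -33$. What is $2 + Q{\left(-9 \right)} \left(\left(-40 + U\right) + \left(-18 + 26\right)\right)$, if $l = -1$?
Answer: $262$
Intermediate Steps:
$Q{\left(x \right)} = -4$ ($Q{\left(x \right)} = \left(-1\right) 4 = -4$)
$2 + Q{\left(-9 \right)} \left(\left(-40 + U\right) + \left(-18 + 26\right)\right) = 2 - 4 \left(\left(-40 - 33\right) + \left(-18 + 26\right)\right) = 2 - 4 \left(-73 + 8\right) = 2 - -260 = 2 + 260 = 262$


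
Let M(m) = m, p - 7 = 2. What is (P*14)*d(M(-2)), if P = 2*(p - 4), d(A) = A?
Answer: -280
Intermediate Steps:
p = 9 (p = 7 + 2 = 9)
P = 10 (P = 2*(9 - 4) = 2*5 = 10)
(P*14)*d(M(-2)) = (10*14)*(-2) = 140*(-2) = -280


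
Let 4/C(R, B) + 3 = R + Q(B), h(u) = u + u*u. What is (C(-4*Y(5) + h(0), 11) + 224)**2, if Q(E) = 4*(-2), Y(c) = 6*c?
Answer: 860835600/17161 ≈ 50162.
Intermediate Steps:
h(u) = u + u**2
Q(E) = -8
C(R, B) = 4/(-11 + R) (C(R, B) = 4/(-3 + (R - 8)) = 4/(-3 + (-8 + R)) = 4/(-11 + R))
(C(-4*Y(5) + h(0), 11) + 224)**2 = (4/(-11 + (-24*5 + 0*(1 + 0))) + 224)**2 = (4/(-11 + (-4*30 + 0*1)) + 224)**2 = (4/(-11 + (-120 + 0)) + 224)**2 = (4/(-11 - 120) + 224)**2 = (4/(-131) + 224)**2 = (4*(-1/131) + 224)**2 = (-4/131 + 224)**2 = (29340/131)**2 = 860835600/17161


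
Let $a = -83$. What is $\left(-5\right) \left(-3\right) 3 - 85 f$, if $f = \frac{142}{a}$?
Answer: $\frac{15805}{83} \approx 190.42$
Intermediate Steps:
$f = - \frac{142}{83}$ ($f = \frac{142}{-83} = 142 \left(- \frac{1}{83}\right) = - \frac{142}{83} \approx -1.7108$)
$\left(-5\right) \left(-3\right) 3 - 85 f = \left(-5\right) \left(-3\right) 3 - - \frac{12070}{83} = 15 \cdot 3 + \frac{12070}{83} = 45 + \frac{12070}{83} = \frac{15805}{83}$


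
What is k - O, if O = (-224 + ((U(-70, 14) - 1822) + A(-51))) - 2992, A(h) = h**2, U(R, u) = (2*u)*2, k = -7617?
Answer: -5236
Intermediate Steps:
U(R, u) = 4*u
O = -2381 (O = (-224 + ((4*14 - 1822) + (-51)**2)) - 2992 = (-224 + ((56 - 1822) + 2601)) - 2992 = (-224 + (-1766 + 2601)) - 2992 = (-224 + 835) - 2992 = 611 - 2992 = -2381)
k - O = -7617 - 1*(-2381) = -7617 + 2381 = -5236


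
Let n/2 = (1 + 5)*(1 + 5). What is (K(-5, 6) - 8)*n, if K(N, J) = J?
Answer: -144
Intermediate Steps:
n = 72 (n = 2*((1 + 5)*(1 + 5)) = 2*(6*6) = 2*36 = 72)
(K(-5, 6) - 8)*n = (6 - 8)*72 = -2*72 = -144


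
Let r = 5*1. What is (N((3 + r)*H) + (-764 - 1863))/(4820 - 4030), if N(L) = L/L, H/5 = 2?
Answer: -1313/395 ≈ -3.3241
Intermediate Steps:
H = 10 (H = 5*2 = 10)
r = 5
N(L) = 1
(N((3 + r)*H) + (-764 - 1863))/(4820 - 4030) = (1 + (-764 - 1863))/(4820 - 4030) = (1 - 2627)/790 = -2626*1/790 = -1313/395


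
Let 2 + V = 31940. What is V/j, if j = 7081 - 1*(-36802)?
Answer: 31938/43883 ≈ 0.72780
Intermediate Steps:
V = 31938 (V = -2 + 31940 = 31938)
j = 43883 (j = 7081 + 36802 = 43883)
V/j = 31938/43883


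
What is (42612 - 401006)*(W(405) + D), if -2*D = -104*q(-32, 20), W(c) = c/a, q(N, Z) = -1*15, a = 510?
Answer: 279262713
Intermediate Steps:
q(N, Z) = -15
W(c) = c/510
D = -780 (D = -(-52)*(-15) = -½*1560 = -780)
(42612 - 401006)*(W(405) + D) = (42612 - 401006)*((1/510)*405 - 780) = -358394*(27/34 - 780) = -358394*(-26493/34) = 279262713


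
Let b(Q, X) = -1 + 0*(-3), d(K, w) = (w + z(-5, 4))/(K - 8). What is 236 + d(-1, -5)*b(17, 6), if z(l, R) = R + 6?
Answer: 2129/9 ≈ 236.56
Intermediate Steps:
z(l, R) = 6 + R
d(K, w) = (10 + w)/(-8 + K) (d(K, w) = (w + (6 + 4))/(K - 8) = (w + 10)/(-8 + K) = (10 + w)/(-8 + K))
b(Q, X) = -1 (b(Q, X) = -1 + 0 = -1)
236 + d(-1, -5)*b(17, 6) = 236 + ((10 - 5)/(-8 - 1))*(-1) = 236 + (5/(-9))*(-1) = 236 - 1/9*5*(-1) = 236 - 5/9*(-1) = 236 + 5/9 = 2129/9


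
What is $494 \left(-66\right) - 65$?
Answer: $-32669$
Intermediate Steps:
$494 \left(-66\right) - 65 = -32604 - 65 = -32669$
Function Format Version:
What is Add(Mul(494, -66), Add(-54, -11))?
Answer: -32669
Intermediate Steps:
Add(Mul(494, -66), Add(-54, -11)) = Add(-32604, -65) = -32669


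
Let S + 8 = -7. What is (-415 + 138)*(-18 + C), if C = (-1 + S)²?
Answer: -65926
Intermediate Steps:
S = -15 (S = -8 - 7 = -15)
C = 256 (C = (-1 - 15)² = (-16)² = 256)
(-415 + 138)*(-18 + C) = (-415 + 138)*(-18 + 256) = -277*238 = -65926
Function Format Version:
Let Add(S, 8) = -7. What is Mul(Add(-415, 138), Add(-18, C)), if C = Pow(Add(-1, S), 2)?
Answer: -65926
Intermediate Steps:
S = -15 (S = Add(-8, -7) = -15)
C = 256 (C = Pow(Add(-1, -15), 2) = Pow(-16, 2) = 256)
Mul(Add(-415, 138), Add(-18, C)) = Mul(Add(-415, 138), Add(-18, 256)) = Mul(-277, 238) = -65926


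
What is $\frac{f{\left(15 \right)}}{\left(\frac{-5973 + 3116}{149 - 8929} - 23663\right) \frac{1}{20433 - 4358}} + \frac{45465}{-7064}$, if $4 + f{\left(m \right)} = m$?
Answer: $- \frac{20412756340595}{1467604511112} \approx -13.909$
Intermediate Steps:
$f{\left(m \right)} = -4 + m$
$\frac{f{\left(15 \right)}}{\left(\frac{-5973 + 3116}{149 - 8929} - 23663\right) \frac{1}{20433 - 4358}} + \frac{45465}{-7064} = \frac{-4 + 15}{\left(\frac{-5973 + 3116}{149 - 8929} - 23663\right) \frac{1}{20433 - 4358}} + \frac{45465}{-7064} = \frac{11}{\left(- \frac{2857}{-8780} - 23663\right) \frac{1}{16075}} + 45465 \left(- \frac{1}{7064}\right) = \frac{11}{\left(\left(-2857\right) \left(- \frac{1}{8780}\right) - 23663\right) \frac{1}{16075}} - \frac{45465}{7064} = \frac{11}{\left(\frac{2857}{8780} - 23663\right) \frac{1}{16075}} - \frac{45465}{7064} = \frac{11}{\left(- \frac{207758283}{8780}\right) \frac{1}{16075}} - \frac{45465}{7064} = \frac{11}{- \frac{207758283}{141138500}} - \frac{45465}{7064} = 11 \left(- \frac{141138500}{207758283}\right) - \frac{45465}{7064} = - \frac{1552523500}{207758283} - \frac{45465}{7064} = - \frac{20412756340595}{1467604511112}$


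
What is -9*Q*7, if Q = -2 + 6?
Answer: -252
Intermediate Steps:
Q = 4
-9*Q*7 = -9*4*7 = -36*7 = -252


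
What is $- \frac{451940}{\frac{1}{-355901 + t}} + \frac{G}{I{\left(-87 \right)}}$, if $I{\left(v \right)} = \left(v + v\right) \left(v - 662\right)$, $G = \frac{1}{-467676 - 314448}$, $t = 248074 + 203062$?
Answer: $- \frac{4387165784868617301601}{101931092424} \approx -4.3041 \cdot 10^{10}$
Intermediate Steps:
$t = 451136$
$G = - \frac{1}{782124}$ ($G = \frac{1}{-782124} = - \frac{1}{782124} \approx -1.2786 \cdot 10^{-6}$)
$I{\left(v \right)} = 2 v \left(-662 + v\right)$
$- \frac{451940}{\frac{1}{-355901 + t}} + \frac{G}{I{\left(-87 \right)}} = - \frac{451940}{\frac{1}{-355901 + 451136}} - \frac{1}{782124 \cdot 2 \left(-87\right) \left(-662 - 87\right)} = - \frac{451940}{\frac{1}{95235}} - \frac{1}{782124 \cdot 2 \left(-87\right) \left(-749\right)} = - 451940 \frac{1}{\frac{1}{95235}} - \frac{1}{782124 \cdot 130326} = \left(-451940\right) 95235 - \frac{1}{101931092424} = -43040505900 - \frac{1}{101931092424} = - \frac{4387165784868617301601}{101931092424}$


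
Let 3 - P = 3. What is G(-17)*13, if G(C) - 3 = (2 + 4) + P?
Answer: 117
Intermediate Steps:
P = 0 (P = 3 - 1*3 = 3 - 3 = 0)
G(C) = 9 (G(C) = 3 + ((2 + 4) + 0) = 3 + (6 + 0) = 3 + 6 = 9)
G(-17)*13 = 9*13 = 117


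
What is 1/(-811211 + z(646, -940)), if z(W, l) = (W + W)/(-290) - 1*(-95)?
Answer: -145/117612466 ≈ -1.2329e-6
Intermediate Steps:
z(W, l) = 95 - W/145 (z(W, l) = (2*W)*(-1/290) + 95 = -W/145 + 95 = 95 - W/145)
1/(-811211 + z(646, -940)) = 1/(-811211 + (95 - 1/145*646)) = 1/(-811211 + (95 - 646/145)) = 1/(-811211 + 13129/145) = 1/(-117612466/145) = -145/117612466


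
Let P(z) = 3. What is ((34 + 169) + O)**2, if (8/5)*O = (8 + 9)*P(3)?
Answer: 3530641/64 ≈ 55166.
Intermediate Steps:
O = 255/8 (O = 5*((8 + 9)*3)/8 = 5*(17*3)/8 = (5/8)*51 = 255/8 ≈ 31.875)
((34 + 169) + O)**2 = ((34 + 169) + 255/8)**2 = (203 + 255/8)**2 = (1879/8)**2 = 3530641/64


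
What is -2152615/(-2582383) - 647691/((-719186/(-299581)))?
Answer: -501073506535942003/1857213700238 ≈ -2.6980e+5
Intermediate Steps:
-2152615/(-2582383) - 647691/((-719186/(-299581))) = -2152615*(-1/2582383) - 647691/((-719186*(-1/299581))) = 2152615/2582383 - 647691/719186/299581 = 2152615/2582383 - 647691*299581/719186 = 2152615/2582383 - 194035917471/719186 = -501073506535942003/1857213700238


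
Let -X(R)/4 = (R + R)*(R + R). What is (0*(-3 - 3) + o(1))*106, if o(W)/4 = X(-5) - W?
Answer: -170024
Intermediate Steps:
X(R) = -16*R² (X(R) = -4*(R + R)*(R + R) = -4*2*R*2*R = -16*R²)
o(W) = -1600 - 4*W (o(W) = 4*(-16*(-5)² - W) = 4*(-16*25 - W) = 4*(-400 - W) = -1600 - 4*W)
(0*(-3 - 3) + o(1))*106 = (0*(-3 - 3) + (-1600 - 4*1))*106 = (0*(-6) + (-1600 - 4))*106 = (0 - 1604)*106 = -1604*106 = -170024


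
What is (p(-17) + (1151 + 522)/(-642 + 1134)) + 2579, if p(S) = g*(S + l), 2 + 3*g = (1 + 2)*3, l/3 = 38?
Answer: 1381897/492 ≈ 2808.7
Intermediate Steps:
l = 114 (l = 3*38 = 114)
g = 7/3 (g = -2/3 + ((1 + 2)*3)/3 = -2/3 + (3*3)/3 = -2/3 + (1/3)*9 = -2/3 + 3 = 7/3 ≈ 2.3333)
p(S) = 266 + 7*S/3 (p(S) = 7*(S + 114)/3 = 7*(114 + S)/3 = 266 + 7*S/3)
(p(-17) + (1151 + 522)/(-642 + 1134)) + 2579 = ((266 + (7/3)*(-17)) + (1151 + 522)/(-642 + 1134)) + 2579 = ((266 - 119/3) + 1673/492) + 2579 = (679/3 + 1673*(1/492)) + 2579 = (679/3 + 1673/492) + 2579 = 113029/492 + 2579 = 1381897/492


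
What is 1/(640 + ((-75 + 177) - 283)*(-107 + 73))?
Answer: 1/6794 ≈ 0.00014719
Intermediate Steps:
1/(640 + ((-75 + 177) - 283)*(-107 + 73)) = 1/(640 + (102 - 283)*(-34)) = 1/(640 - 181*(-34)) = 1/(640 + 6154) = 1/6794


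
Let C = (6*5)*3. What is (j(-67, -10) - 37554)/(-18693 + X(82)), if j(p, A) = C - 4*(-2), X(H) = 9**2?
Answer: 9364/4653 ≈ 2.0125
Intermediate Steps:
X(H) = 81
C = 90 (C = 30*3 = 90)
j(p, A) = 98 (j(p, A) = 90 - 4*(-2) = 90 + 8 = 98)
(j(-67, -10) - 37554)/(-18693 + X(82)) = (98 - 37554)/(-18693 + 81) = -37456/(-18612) = -37456*(-1/18612) = 9364/4653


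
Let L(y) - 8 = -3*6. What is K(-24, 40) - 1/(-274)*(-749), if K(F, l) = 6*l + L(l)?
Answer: 62271/274 ≈ 227.27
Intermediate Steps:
L(y) = -10 (L(y) = 8 - 3*6 = 8 - 18 = -10)
K(F, l) = -10 + 6*l (K(F, l) = 6*l - 10 = -10 + 6*l)
K(-24, 40) - 1/(-274)*(-749) = (-10 + 6*40) - 1/(-274)*(-749) = (-10 + 240) - 1*(-1/274)*(-749) = 230 + (1/274)*(-749) = 230 - 749/274 = 62271/274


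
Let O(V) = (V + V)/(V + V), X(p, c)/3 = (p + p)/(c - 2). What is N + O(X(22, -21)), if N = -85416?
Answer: -85415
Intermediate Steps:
X(p, c) = 6*p/(-2 + c) (X(p, c) = 3*((p + p)/(c - 2)) = 3*((2*p)/(-2 + c)) = 3*(2*p/(-2 + c)) = 6*p/(-2 + c))
O(V) = 1 (O(V) = (2*V)/((2*V)) = (2*V)*(1/(2*V)) = 1)
N + O(X(22, -21)) = -85416 + 1 = -85415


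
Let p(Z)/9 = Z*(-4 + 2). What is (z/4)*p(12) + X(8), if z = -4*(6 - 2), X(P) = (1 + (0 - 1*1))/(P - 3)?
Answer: 864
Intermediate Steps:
X(P) = 0 (X(P) = (1 + (0 - 1))/(-3 + P) = (1 - 1)/(-3 + P) = 0/(-3 + P) = 0)
z = -16 (z = -4*4 = -16)
p(Z) = -18*Z (p(Z) = 9*(Z*(-4 + 2)) = 9*(Z*(-2)) = 9*(-2*Z) = -18*Z)
(z/4)*p(12) + X(8) = (-16/4)*(-18*12) + 0 = -16*¼*(-216) + 0 = -4*(-216) + 0 = 864 + 0 = 864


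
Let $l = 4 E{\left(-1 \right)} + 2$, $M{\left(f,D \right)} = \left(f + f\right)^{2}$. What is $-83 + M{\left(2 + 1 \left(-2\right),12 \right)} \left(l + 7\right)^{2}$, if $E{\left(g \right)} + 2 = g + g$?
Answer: $-83$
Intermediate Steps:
$M{\left(f,D \right)} = 4 f^{2}$ ($M{\left(f,D \right)} = \left(2 f\right)^{2} = 4 f^{2}$)
$E{\left(g \right)} = -2 + 2 g$ ($E{\left(g \right)} = -2 + \left(g + g\right) = -2 + 2 g$)
$l = -14$ ($l = 4 \left(-2 + 2 \left(-1\right)\right) + 2 = 4 \left(-2 - 2\right) + 2 = 4 \left(-4\right) + 2 = -16 + 2 = -14$)
$-83 + M{\left(2 + 1 \left(-2\right),12 \right)} \left(l + 7\right)^{2} = -83 + 4 \left(2 + 1 \left(-2\right)\right)^{2} \left(-14 + 7\right)^{2} = -83 + 4 \left(2 - 2\right)^{2} \left(-7\right)^{2} = -83 + 4 \cdot 0^{2} \cdot 49 = -83 + 4 \cdot 0 \cdot 49 = -83 + 0 \cdot 49 = -83 + 0 = -83$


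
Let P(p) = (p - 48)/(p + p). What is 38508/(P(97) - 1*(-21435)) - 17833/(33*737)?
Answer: 107533852505/101137394919 ≈ 1.0632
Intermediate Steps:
P(p) = (-48 + p)/(2*p) (P(p) = (-48 + p)/((2*p)) = (-48 + p)*(1/(2*p)) = (-48 + p)/(2*p))
38508/(P(97) - 1*(-21435)) - 17833/(33*737) = 38508/((1/2)*(-48 + 97)/97 - 1*(-21435)) - 17833/(33*737) = 38508/((1/2)*(1/97)*49 + 21435) - 17833/24321 = 38508/(49/194 + 21435) - 17833*1/24321 = 38508/(4158439/194) - 17833/24321 = 38508*(194/4158439) - 17833/24321 = 7470552/4158439 - 17833/24321 = 107533852505/101137394919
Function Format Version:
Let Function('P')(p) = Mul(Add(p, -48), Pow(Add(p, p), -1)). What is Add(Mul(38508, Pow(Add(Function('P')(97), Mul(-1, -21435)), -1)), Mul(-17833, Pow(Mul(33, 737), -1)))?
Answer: Rational(107533852505, 101137394919) ≈ 1.0632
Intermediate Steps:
Function('P')(p) = Mul(Rational(1, 2), Pow(p, -1), Add(-48, p)) (Function('P')(p) = Mul(Add(-48, p), Pow(Mul(2, p), -1)) = Mul(Add(-48, p), Mul(Rational(1, 2), Pow(p, -1))) = Mul(Rational(1, 2), Pow(p, -1), Add(-48, p)))
Add(Mul(38508, Pow(Add(Function('P')(97), Mul(-1, -21435)), -1)), Mul(-17833, Pow(Mul(33, 737), -1))) = Add(Mul(38508, Pow(Add(Mul(Rational(1, 2), Pow(97, -1), Add(-48, 97)), Mul(-1, -21435)), -1)), Mul(-17833, Pow(Mul(33, 737), -1))) = Add(Mul(38508, Pow(Add(Mul(Rational(1, 2), Rational(1, 97), 49), 21435), -1)), Mul(-17833, Pow(24321, -1))) = Add(Mul(38508, Pow(Add(Rational(49, 194), 21435), -1)), Mul(-17833, Rational(1, 24321))) = Add(Mul(38508, Pow(Rational(4158439, 194), -1)), Rational(-17833, 24321)) = Add(Mul(38508, Rational(194, 4158439)), Rational(-17833, 24321)) = Add(Rational(7470552, 4158439), Rational(-17833, 24321)) = Rational(107533852505, 101137394919)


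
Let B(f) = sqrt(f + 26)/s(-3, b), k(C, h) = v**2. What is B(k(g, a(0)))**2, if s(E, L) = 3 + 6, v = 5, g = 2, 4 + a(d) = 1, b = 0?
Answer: 17/27 ≈ 0.62963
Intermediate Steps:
a(d) = -3 (a(d) = -4 + 1 = -3)
k(C, h) = 25 (k(C, h) = 5**2 = 25)
s(E, L) = 9
B(f) = sqrt(26 + f)/9 (B(f) = sqrt(f + 26)/9 = sqrt(26 + f)*(1/9) = sqrt(26 + f)/9)
B(k(g, a(0)))**2 = (sqrt(26 + 25)/9)**2 = (sqrt(51)/9)**2 = 17/27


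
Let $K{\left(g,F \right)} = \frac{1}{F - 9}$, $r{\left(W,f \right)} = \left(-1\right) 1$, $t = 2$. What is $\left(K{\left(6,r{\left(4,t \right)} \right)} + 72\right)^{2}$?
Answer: $\frac{516961}{100} \approx 5169.6$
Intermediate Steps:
$r{\left(W,f \right)} = -1$
$K{\left(g,F \right)} = \frac{1}{-9 + F}$
$\left(K{\left(6,r{\left(4,t \right)} \right)} + 72\right)^{2} = \left(\frac{1}{-9 - 1} + 72\right)^{2} = \left(\frac{1}{-10} + 72\right)^{2} = \left(- \frac{1}{10} + 72\right)^{2} = \left(\frac{719}{10}\right)^{2} = \frac{516961}{100}$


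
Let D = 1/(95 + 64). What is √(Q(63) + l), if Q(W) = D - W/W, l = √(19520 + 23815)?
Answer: √(-25122 + 227529*√535)/159 ≈ 14.394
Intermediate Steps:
D = 1/159 ≈ 0.0062893
l = 9*√535 (l = √43335 = 9*√535 ≈ 208.17)
Q(W) = -158/159 (Q(W) = 1/159 - W/W = 1/159 - 1*1 = 1/159 - 1 = -158/159)
√(Q(63) + l) = √(-158/159 + 9*√535)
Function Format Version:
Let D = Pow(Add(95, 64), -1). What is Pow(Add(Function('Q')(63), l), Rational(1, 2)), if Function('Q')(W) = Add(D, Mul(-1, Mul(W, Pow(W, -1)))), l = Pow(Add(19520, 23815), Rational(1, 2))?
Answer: Mul(Rational(1, 159), Pow(Add(-25122, Mul(227529, Pow(535, Rational(1, 2)))), Rational(1, 2))) ≈ 14.394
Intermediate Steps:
D = Rational(1, 159) (D = Pow(159, -1) = Rational(1, 159) ≈ 0.0062893)
l = Mul(9, Pow(535, Rational(1, 2))) (l = Pow(43335, Rational(1, 2)) = Mul(9, Pow(535, Rational(1, 2))) ≈ 208.17)
Function('Q')(W) = Rational(-158, 159) (Function('Q')(W) = Add(Rational(1, 159), Mul(-1, Mul(W, Pow(W, -1)))) = Add(Rational(1, 159), Mul(-1, 1)) = Add(Rational(1, 159), -1) = Rational(-158, 159))
Pow(Add(Function('Q')(63), l), Rational(1, 2)) = Pow(Add(Rational(-158, 159), Mul(9, Pow(535, Rational(1, 2)))), Rational(1, 2))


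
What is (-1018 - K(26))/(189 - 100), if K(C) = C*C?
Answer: -1694/89 ≈ -19.034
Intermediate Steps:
K(C) = C**2
(-1018 - K(26))/(189 - 100) = (-1018 - 1*26**2)/(189 - 100) = (-1018 - 1*676)/89 = (-1018 - 676)*(1/89) = -1694*1/89 = -1694/89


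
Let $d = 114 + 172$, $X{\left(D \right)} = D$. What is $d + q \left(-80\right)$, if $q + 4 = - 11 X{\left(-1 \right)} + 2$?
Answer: $-434$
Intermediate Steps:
$d = 286$
$q = 9$ ($q = -4 + \left(\left(-11\right) \left(-1\right) + 2\right) = -4 + \left(11 + 2\right) = -4 + 13 = 9$)
$d + q \left(-80\right) = 286 + 9 \left(-80\right) = 286 - 720 = -434$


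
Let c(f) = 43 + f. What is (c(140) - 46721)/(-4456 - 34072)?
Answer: 23269/19264 ≈ 1.2079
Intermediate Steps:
(c(140) - 46721)/(-4456 - 34072) = ((43 + 140) - 46721)/(-4456 - 34072) = (183 - 46721)/(-38528) = -46538*(-1/38528) = 23269/19264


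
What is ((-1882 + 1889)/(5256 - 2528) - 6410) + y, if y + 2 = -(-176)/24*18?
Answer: -17131833/2728 ≈ -6280.0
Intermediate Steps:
y = 130 (y = -2 - (-176)/24*18 = -2 - 8*(-11/12)*18 = -2 + (22/3)*18 = -2 + 132 = 130)
((-1882 + 1889)/(5256 - 2528) - 6410) + y = ((-1882 + 1889)/(5256 - 2528) - 6410) + 130 = (7/2728 - 6410) + 130 = -17486473/2728 + 130 = -17131833/2728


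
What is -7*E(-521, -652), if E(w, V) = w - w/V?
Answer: 2381491/652 ≈ 3652.6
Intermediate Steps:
E(w, V) = w - w/V
-7*E(-521, -652) = -7*(-521 - 1*(-521)/(-652)) = -7*(-521 - 1*(-521)*(-1/652)) = -7*(-521 - 521/652) = -7*(-340213/652) = 2381491/652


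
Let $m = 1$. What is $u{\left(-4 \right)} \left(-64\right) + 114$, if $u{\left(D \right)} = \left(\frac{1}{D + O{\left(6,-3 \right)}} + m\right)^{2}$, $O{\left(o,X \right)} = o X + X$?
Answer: $\frac{34386}{625} \approx 55.018$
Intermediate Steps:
$O{\left(o,X \right)} = X + X o$ ($O{\left(o,X \right)} = X o + X = X + X o$)
$u{\left(D \right)} = \left(1 + \frac{1}{-21 + D}\right)^{2}$ ($u{\left(D \right)} = \left(\frac{1}{D - 3 \left(1 + 6\right)} + 1\right)^{2} = \left(\frac{1}{D - 21} + 1\right)^{2} = \left(\frac{1}{-21 + D} + 1\right)^{2} = \left(1 + \frac{1}{-21 + D}\right)^{2}$)
$u{\left(-4 \right)} \left(-64\right) + 114 = \frac{\left(-20 - 4\right)^{2}}{\left(-21 - 4\right)^{2}} \left(-64\right) + 114 = \frac{\left(-24\right)^{2}}{625} \left(-64\right) + 114 = \frac{1}{625} \cdot 576 \left(-64\right) + 114 = \frac{576}{625} \left(-64\right) + 114 = - \frac{36864}{625} + 114 = \frac{34386}{625}$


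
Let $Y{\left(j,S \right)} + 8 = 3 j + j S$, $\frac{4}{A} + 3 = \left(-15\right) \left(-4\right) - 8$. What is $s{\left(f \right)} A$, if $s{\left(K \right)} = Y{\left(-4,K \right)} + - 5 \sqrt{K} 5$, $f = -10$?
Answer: $\frac{80}{49} - \frac{100 i \sqrt{10}}{49} \approx 1.6327 - 6.4536 i$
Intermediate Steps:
$A = \frac{4}{49}$ ($A = \frac{4}{-3 - -52} = \frac{4}{-3 + \left(60 - 8\right)} = \frac{4}{-3 + 52} = \frac{4}{49} \approx 0.081633$)
$Y{\left(j,S \right)} = -8 + 3 j + S j$ ($Y{\left(j,S \right)} = -8 + \left(3 j + j S\right) = -8 + \left(3 j + S j\right) = -8 + 3 j + S j$)
$s{\left(K \right)} = -20 - 25 \sqrt{K} - 4 K$ ($s{\left(K \right)} = \left(-8 + 3 \left(-4\right) + K \left(-4\right)\right) + - 5 \sqrt{K} 5 = \left(-8 - 12 - 4 K\right) - 25 \sqrt{K} = \left(-20 - 4 K\right) - 25 \sqrt{K} = -20 - 25 \sqrt{K} - 4 K$)
$s{\left(f \right)} A = \left(-20 - 25 \sqrt{-10} - -40\right) \frac{4}{49} = \left(-20 - 25 i \sqrt{10} + 40\right) \frac{4}{49} = \left(20 - 25 i \sqrt{10}\right) \frac{4}{49} = \frac{80}{49} - \frac{100 i \sqrt{10}}{49}$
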